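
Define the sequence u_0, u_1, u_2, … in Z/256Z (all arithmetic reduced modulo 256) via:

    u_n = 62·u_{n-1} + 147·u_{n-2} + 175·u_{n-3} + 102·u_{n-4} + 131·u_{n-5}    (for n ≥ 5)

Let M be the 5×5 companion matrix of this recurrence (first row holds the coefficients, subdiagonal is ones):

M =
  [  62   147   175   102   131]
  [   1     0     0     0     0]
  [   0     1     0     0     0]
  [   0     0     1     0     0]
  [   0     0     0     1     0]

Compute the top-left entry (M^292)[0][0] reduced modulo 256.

87

(M^292)[0][0] is the top entry after applying M 292 times to the unit state (1, 0, 0, 0, 0). Equivalently it is h_{296} for the auxiliary sequence (h_n) obeying the same recurrence with h_4 = 1 and h_i = 0 for 0 ≤ i < 4:
h_5 = 62·1 + 147·0 + 175·0 + 102·0 + 131·0 = 62
h_6 = 62·62 + 147·1 + 175·0 + 102·0 + 131·0 = 151
h_7 = 62·151 + 147·62 + 175·1 + 102·0 + 131·0 = 219
h_8 = 62·219 + 147·151 + 175·62 + 102·1 + 131·0 = 135
h_9 = 62·135 + 147·219 + 175·151 + 102·62 + 131·1 = 227
h_10 = 62·227 + 147·135 + 175·219 + 102·151 + 131·62 = 24
Continuing the recurrence:
  h_11 = 249;  h_12 = 30;  h_13 = 46;  h_14 = 78;  h_15 = 78;  h_16 = 127
  h_17 = 140;  h_18 = 197;  h_19 = 233;  h_20 = 197;  h_21 = 241;  h_22 = 230
  h_23 = 103;  h_24 = 124;  h_25 = 60;  h_26 = 28;  h_27 = 188;  h_28 = 189
  h_29 = 58;  h_30 = 243;  h_31 = 151;  h_32 = 67;  h_33 = 223;  h_34 = 52
  h_35 = 245;  h_36 = 154;  h_37 = 170;  h_38 = 234;  h_39 = 202;  h_40 = 59
  h_41 = 200;  h_42 = 161;  h_43 = 101;  h_44 = 129;  h_45 = 45;  h_46 = 130
  h_47 = 35;  h_48 = 248;  h_49 = 248;  h_50 = 56;  h_51 = 248;  h_52 = 121
  h_53 = 182;  h_54 = 79;  h_55 = 211;  h_56 = 255;  h_57 = 91;  h_58 = 80
  h_59 = 113;  h_60 = 22;  h_61 = 166;  h_62 = 134;  h_63 = 198;  h_64 = 247
  h_65 = 132;  h_66 = 125;  h_67 = 97;  h_68 = 61;  h_69 = 233;  h_70 = 30
  h_71 = 95;  h_72 = 116;  h_73 = 52;  h_74 = 84;  h_75 = 180;  h_76 = 53
  h_77 = 178;  h_78 = 171;  h_79 = 143;  h_80 = 187;  h_81 = 87;  h_82 = 108
  h_83 = 109;  h_84 = 146;  h_85 = 34;  h_86 = 34;  h_87 = 66;  h_88 = 179
  h_89 = 192;  h_90 = 89;  h_91 = 221;  h_92 = 249;  h_93 = 37;  h_94 = 186
  h_95 = 27;  h_96 = 240;  h_97 = 240;  h_98 = 112;  h_99 = 240;  h_100 = 241
  h_101 = 46;  h_102 = 7;  h_103 = 203;  h_104 = 119;  h_105 = 211;  h_106 = 136
  h_107 = 233;  h_108 = 14;  h_109 = 30;  h_110 = 190;  h_111 = 62;  h_112 = 111
  h_113 = 124;  h_114 = 53;  h_115 = 217;  h_116 = 181;  h_117 = 225;  h_118 = 86
  h_119 = 87;  h_120 = 108;  h_121 = 44;  h_122 = 140;  h_123 = 172;  h_124 = 173
  h_125 = 42;  h_126 = 99;  h_127 = 135;  h_128 = 51;  h_129 = 207;  h_130 = 164
  h_131 = 229;  h_132 = 138;  h_133 = 154;  h_134 = 90;  h_135 = 186;  h_136 = 43
  h_137 = 184;  h_138 = 17;  h_139 = 85;  h_140 = 113;  h_141 = 29;  h_142 = 242
  h_143 = 19;  h_144 = 232;  h_145 = 232;  h_146 = 168;  h_147 = 232;  h_148 = 105
  h_149 = 166;  h_150 = 191;  h_151 = 195;  h_152 = 239;  h_153 = 75;  h_154 = 192
  h_155 = 97;  h_156 = 6;  h_157 = 150;  h_158 = 246;  h_159 = 182;  h_160 = 231
  h_161 = 116;  h_162 = 237;  h_163 = 81;  h_164 = 45;  h_165 = 217;  h_166 = 142
  h_167 = 79;  h_168 = 100;  h_169 = 36;  h_170 = 196;  h_171 = 164;  h_172 = 37
  h_173 = 162;  h_174 = 27;  h_175 = 127;  h_176 = 171;  h_177 = 71;  h_178 = 220
  h_179 = 93;  h_180 = 130;  h_181 = 18;  h_182 = 146;  h_183 = 50;  h_184 = 163
  h_185 = 176;  h_186 = 201;  h_187 = 205;  h_188 = 233;  h_189 = 21;  h_190 = 42
  h_191 = 11;  h_192 = 224;  h_193 = 224;  h_194 = 224;  h_195 = 224;  h_196 = 225
  h_197 = 30;  h_198 = 119;  h_199 = 187;  h_200 = 103;  h_201 = 195;  h_202 = 248
  h_203 = 217;  h_204 = 254;  h_205 = 14;  h_206 = 46;  h_207 = 46;  h_208 = 95
  h_209 = 108;  h_210 = 165;  h_211 = 201;  h_212 = 165;  h_213 = 209;  h_214 = 198
  h_215 = 71;  h_216 = 92;  h_217 = 28;  h_218 = 252;  h_219 = 156;  h_220 = 157
  h_221 = 26;  h_222 = 211;  h_223 = 119;  h_224 = 35;  h_225 = 191;  h_226 = 20
  h_227 = 213;  h_228 = 122;  h_229 = 138;  h_230 = 202;  h_231 = 170;  h_232 = 27
  h_233 = 168;  h_234 = 129;  h_235 = 69;  h_236 = 97;  h_237 = 13;  h_238 = 98
  h_239 = 3;  h_240 = 216;  h_241 = 216;  h_242 = 24;  h_243 = 216;  h_244 = 89
  h_245 = 150;  h_246 = 47;  h_247 = 179;  h_248 = 223;  h_249 = 59;  h_250 = 48
  h_251 = 81;  h_252 = 246;  h_253 = 134;  h_254 = 102;  h_255 = 166;  h_256 = 215
  h_257 = 100;  h_258 = 93;  h_259 = 65;  h_260 = 29;  h_261 = 201;  h_262 = 254
  h_263 = 63;  h_264 = 84;  h_265 = 20;  h_266 = 52;  h_267 = 148;  h_268 = 21
  h_269 = 146;  h_270 = 139;  h_271 = 111;  h_272 = 155;  h_273 = 55;  h_274 = 76
  h_275 = 77;  h_276 = 114;  h_277 = 2;  h_278 = 2;  h_279 = 34;  h_280 = 147
  h_281 = 160;  h_282 = 57;  h_283 = 189;  h_284 = 217;  h_285 = 5;  h_286 = 154
  h_287 = 251;  h_288 = 208;  h_289 = 208;  h_290 = 80;  h_291 = 208;  h_292 = 209
  h_293 = 14;  h_294 = 231
h_295 = 62·231 + 147·14 + 175·209 + 102·208 + 131·80 = 171
h_296 = 62·171 + 147·231 + 175·14 + 102·209 + 131·208 = 87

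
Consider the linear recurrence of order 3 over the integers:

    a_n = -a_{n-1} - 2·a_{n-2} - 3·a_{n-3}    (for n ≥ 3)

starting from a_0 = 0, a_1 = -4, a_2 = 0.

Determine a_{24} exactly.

a_3 = -1·0 + -2·-4 + -3·0 = 8
a_4 = -1·8 + -2·0 + -3·-4 = 4
a_5 = -1·4 + -2·8 + -3·0 = -20
a_6 = -1·-20 + -2·4 + -3·8 = -12
a_7 = -1·-12 + -2·-20 + -3·4 = 40
a_8 = -1·40 + -2·-12 + -3·-20 = 44
a_9 = -1·44 + -2·40 + -3·-12 = -88
a_10 = -1·-88 + -2·44 + -3·40 = -120
a_11 = -1·-120 + -2·-88 + -3·44 = 164
a_12 = -1·164 + -2·-120 + -3·-88 = 340
a_13 = -1·340 + -2·164 + -3·-120 = -308
a_14 = -1·-308 + -2·340 + -3·164 = -864
a_15 = -1·-864 + -2·-308 + -3·340 = 460
a_16 = -1·460 + -2·-864 + -3·-308 = 2192
a_17 = -1·2192 + -2·460 + -3·-864 = -520
a_18 = -1·-520 + -2·2192 + -3·460 = -5244
a_19 = -1·-5244 + -2·-520 + -3·2192 = -292
a_20 = -1·-292 + -2·-5244 + -3·-520 = 12340
a_21 = -1·12340 + -2·-292 + -3·-5244 = 3976
a_22 = -1·3976 + -2·12340 + -3·-292 = -27780
a_23 = -1·-27780 + -2·3976 + -3·12340 = -17192
a_24 = -1·-17192 + -2·-27780 + -3·3976 = 60824

60824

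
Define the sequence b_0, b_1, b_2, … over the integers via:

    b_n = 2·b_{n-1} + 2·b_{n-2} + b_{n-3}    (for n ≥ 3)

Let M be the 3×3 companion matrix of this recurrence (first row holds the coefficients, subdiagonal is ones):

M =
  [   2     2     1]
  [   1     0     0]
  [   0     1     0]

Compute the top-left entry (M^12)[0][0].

198273

(M^12)[0][0] is the top entry after applying M 12 times to the unit state (1, 0, 0). Equivalently it is h_{14} for the auxiliary sequence (h_n) obeying the same recurrence with h_2 = 1 and h_i = 0 for 0 ≤ i < 2:
h_3 = 2·1 + 2·0 + 1·0 = 2
h_4 = 2·2 + 2·1 + 1·0 = 6
h_5 = 2·6 + 2·2 + 1·1 = 17
h_6 = 2·17 + 2·6 + 1·2 = 48
h_7 = 2·48 + 2·17 + 1·6 = 136
h_8 = 2·136 + 2·48 + 1·17 = 385
h_9 = 2·385 + 2·136 + 1·48 = 1090
h_10 = 2·1090 + 2·385 + 1·136 = 3086
h_11 = 2·3086 + 2·1090 + 1·385 = 8737
h_12 = 2·8737 + 2·3086 + 1·1090 = 24736
h_13 = 2·24736 + 2·8737 + 1·3086 = 70032
h_14 = 2·70032 + 2·24736 + 1·8737 = 198273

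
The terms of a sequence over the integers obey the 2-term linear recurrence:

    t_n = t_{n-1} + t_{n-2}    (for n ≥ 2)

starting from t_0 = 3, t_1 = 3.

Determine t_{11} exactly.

t_2 = 1·3 + 1·3 = 6
t_3 = 1·6 + 1·3 = 9
t_4 = 1·9 + 1·6 = 15
t_5 = 1·15 + 1·9 = 24
t_6 = 1·24 + 1·15 = 39
t_7 = 1·39 + 1·24 = 63
t_8 = 1·63 + 1·39 = 102
t_9 = 1·102 + 1·63 = 165
t_10 = 1·165 + 1·102 = 267
t_11 = 1·267 + 1·165 = 432

432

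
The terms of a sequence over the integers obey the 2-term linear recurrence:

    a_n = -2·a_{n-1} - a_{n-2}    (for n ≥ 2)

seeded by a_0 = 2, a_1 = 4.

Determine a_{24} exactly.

-142

a_2 = -2·4 + -1·2 = -10
a_3 = -2·-10 + -1·4 = 16
a_4 = -2·16 + -1·-10 = -22
a_5 = -2·-22 + -1·16 = 28
a_6 = -2·28 + -1·-22 = -34
a_7 = -2·-34 + -1·28 = 40
a_8 = -2·40 + -1·-34 = -46
a_9 = -2·-46 + -1·40 = 52
a_10 = -2·52 + -1·-46 = -58
a_11 = -2·-58 + -1·52 = 64
a_12 = -2·64 + -1·-58 = -70
a_13 = -2·-70 + -1·64 = 76
a_14 = -2·76 + -1·-70 = -82
a_15 = -2·-82 + -1·76 = 88
a_16 = -2·88 + -1·-82 = -94
a_17 = -2·-94 + -1·88 = 100
a_18 = -2·100 + -1·-94 = -106
a_19 = -2·-106 + -1·100 = 112
a_20 = -2·112 + -1·-106 = -118
a_21 = -2·-118 + -1·112 = 124
a_22 = -2·124 + -1·-118 = -130
a_23 = -2·-130 + -1·124 = 136
a_24 = -2·136 + -1·-130 = -142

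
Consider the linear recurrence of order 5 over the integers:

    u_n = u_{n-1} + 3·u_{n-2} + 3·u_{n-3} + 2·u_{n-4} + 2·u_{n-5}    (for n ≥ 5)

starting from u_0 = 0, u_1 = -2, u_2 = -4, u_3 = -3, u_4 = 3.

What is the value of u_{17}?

u_5 = 1·3 + 3·-3 + 3·-4 + 2·-2 + 2·0 = -22
u_6 = 1·-22 + 3·3 + 3·-3 + 2·-4 + 2·-2 = -34
u_7 = 1·-34 + 3·-22 + 3·3 + 2·-3 + 2·-4 = -105
u_8 = 1·-105 + 3·-34 + 3·-22 + 2·3 + 2·-3 = -273
u_9 = 1·-273 + 3·-105 + 3·-34 + 2·-22 + 2·3 = -728
u_10 = 1·-728 + 3·-273 + 3·-105 + 2·-34 + 2·-22 = -1974
u_11 = 1·-1974 + 3·-728 + 3·-273 + 2·-105 + 2·-34 = -5255
u_12 = 1·-5255 + 3·-1974 + 3·-728 + 2·-273 + 2·-105 = -14117
u_13 = 1·-14117 + 3·-5255 + 3·-1974 + 2·-728 + 2·-273 = -37806
u_14 = 1·-37806 + 3·-14117 + 3·-5255 + 2·-1974 + 2·-728 = -101326
u_15 = 1·-101326 + 3·-37806 + 3·-14117 + 2·-5255 + 2·-1974 = -271553
u_16 = 1·-271553 + 3·-101326 + 3·-37806 + 2·-14117 + 2·-5255 = -727693
u_17 = 1·-727693 + 3·-271553 + 3·-101326 + 2·-37806 + 2·-14117 = -1950176

-1950176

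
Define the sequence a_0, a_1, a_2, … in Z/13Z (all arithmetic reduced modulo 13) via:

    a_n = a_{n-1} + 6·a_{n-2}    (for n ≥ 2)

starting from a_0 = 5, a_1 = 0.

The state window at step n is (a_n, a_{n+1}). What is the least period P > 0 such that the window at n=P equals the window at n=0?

12

n=0: window = (5, 0)
n=1: window = (0, 4)
n=2: window = (4, 4)
n=3: window = (4, 2)
n=4: window = (2, 0)
n=5: window = (0, 12)
n=6: window = (12, 12)
n=7: window = (12, 6)
n=8: window = (6, 0)
n=9: window = (0, 10)
n=10: window = (10, 10)
n=11: window = (10, 5)
n=12: window = (5, 0)
window at n=12 equals window at n=0 → period = 12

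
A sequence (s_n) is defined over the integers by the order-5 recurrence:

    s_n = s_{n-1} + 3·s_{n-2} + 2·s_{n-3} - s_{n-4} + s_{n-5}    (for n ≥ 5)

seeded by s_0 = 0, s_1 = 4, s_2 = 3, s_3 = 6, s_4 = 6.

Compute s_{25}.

s_5 = 1·6 + 3·6 + 2·3 + -1·4 + 1·0 = 26
s_6 = 1·26 + 3·6 + 2·6 + -1·3 + 1·4 = 57
s_7 = 1·57 + 3·26 + 2·6 + -1·6 + 1·3 = 144
s_8 = 1·144 + 3·57 + 2·26 + -1·6 + 1·6 = 367
s_9 = 1·367 + 3·144 + 2·57 + -1·26 + 1·6 = 893
s_10 = 1·893 + 3·367 + 2·144 + -1·57 + 1·26 = 2251
s_11 = 1·2251 + 3·893 + 2·367 + -1·144 + 1·57 = 5577
s_12 = 1·5577 + 3·2251 + 2·893 + -1·367 + 1·144 = 13893
s_13 = 1·13893 + 3·5577 + 2·2251 + -1·893 + 1·367 = 34600
s_14 = 1·34600 + 3·13893 + 2·5577 + -1·2251 + 1·893 = 86075
s_15 = 1·86075 + 3·34600 + 2·13893 + -1·5577 + 1·2251 = 214335
s_16 = 1·214335 + 3·86075 + 2·34600 + -1·13893 + 1·5577 = 533444
s_17 = 1·533444 + 3·214335 + 2·86075 + -1·34600 + 1·13893 = 1327892
s_18 = 1·1327892 + 3·533444 + 2·214335 + -1·86075 + 1·34600 = 3305419
s_19 = 1·3305419 + 3·1327892 + 2·533444 + -1·214335 + 1·86075 = 8227723
s_20 = 1·8227723 + 3·3305419 + 2·1327892 + -1·533444 + 1·214335 = 20480655
s_21 = 1·20480655 + 3·8227723 + 2·3305419 + -1·1327892 + 1·533444 = 50980214
s_22 = 1·50980214 + 3·20480655 + 2·8227723 + -1·3305419 + 1·1327892 = 126900098
s_23 = 1·126900098 + 3·50980214 + 2·20480655 + -1·8227723 + 1·3305419 = 315879746
s_24 = 1·315879746 + 3·126900098 + 2·50980214 + -1·20480655 + 1·8227723 = 786287536
s_25 = 1·786287536 + 3·315879746 + 2·126900098 + -1·50980214 + 1·20480655 = 1957227411

1957227411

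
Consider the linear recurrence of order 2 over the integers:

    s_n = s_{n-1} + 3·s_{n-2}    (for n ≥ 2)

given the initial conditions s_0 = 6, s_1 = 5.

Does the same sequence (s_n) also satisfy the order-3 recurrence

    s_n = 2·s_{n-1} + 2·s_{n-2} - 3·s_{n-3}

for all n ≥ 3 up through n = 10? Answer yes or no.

Terms s_0..s_10: 6, 5, 23, 38, 107, 221, 542, 1205, 2831, 6446, 14939
n=3: candidate gives 38, actual s_3 = 38 ✓
n=4: candidate gives 107, actual s_4 = 107 ✓
n=5: candidate gives 221, actual s_5 = 221 ✓
n=6: candidate gives 542, actual s_6 = 542 ✓
n=7: candidate gives 1205, actual s_7 = 1205 ✓
n=8: candidate gives 2831, actual s_8 = 2831 ✓
n=9: candidate gives 6446, actual s_9 = 6446 ✓
n=10: candidate gives 14939, actual s_10 = 14939 ✓

yes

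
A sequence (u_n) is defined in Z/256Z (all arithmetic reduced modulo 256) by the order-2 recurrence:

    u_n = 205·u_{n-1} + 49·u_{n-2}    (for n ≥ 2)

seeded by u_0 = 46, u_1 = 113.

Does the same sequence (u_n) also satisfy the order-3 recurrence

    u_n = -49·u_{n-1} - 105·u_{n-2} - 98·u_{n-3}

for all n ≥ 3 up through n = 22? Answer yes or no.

yes

Terms u_0..u_22: 46, 113, 75, 176, 75, 191, 78, 5, 239, 88, 55, 227, 78, 233, 131, 128, 147, 55, 46, 93, 71, 168, 31
n=3: candidate gives 176, actual u_3 = 176 ✓
n=4: candidate gives 75, actual u_4 = 75 ✓
n=5: candidate gives 191, actual u_5 = 191 ✓
n=6: candidate gives 78, actual u_6 = 78 ✓
n=7: candidate gives 5, actual u_7 = 5 ✓
n=8: candidate gives 239, actual u_8 = 239 ✓
n=9: candidate gives 88, actual u_9 = 88 ✓
n=10: candidate gives 55, actual u_10 = 55 ✓
n=11: candidate gives 227, actual u_11 = 227 ✓
n=12: candidate gives 78, actual u_12 = 78 ✓
n=13: candidate gives 233, actual u_13 = 233 ✓
n=14: candidate gives 131, actual u_14 = 131 ✓
n=15: candidate gives 128, actual u_15 = 128 ✓
n=16: candidate gives 147, actual u_16 = 147 ✓
n=17: candidate gives 55, actual u_17 = 55 ✓
n=18: candidate gives 46, actual u_18 = 46 ✓
n=19: candidate gives 93, actual u_19 = 93 ✓
n=20: candidate gives 71, actual u_20 = 71 ✓
n=21: candidate gives 168, actual u_21 = 168 ✓
n=22: candidate gives 31, actual u_22 = 31 ✓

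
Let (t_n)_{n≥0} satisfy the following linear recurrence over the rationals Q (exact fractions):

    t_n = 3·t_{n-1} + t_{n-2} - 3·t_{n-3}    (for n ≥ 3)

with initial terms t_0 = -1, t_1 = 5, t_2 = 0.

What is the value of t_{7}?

t_3 = 3·0 + 1·5 + -3·-1 = 8
t_4 = 3·8 + 1·0 + -3·5 = 9
t_5 = 3·9 + 1·8 + -3·0 = 35
t_6 = 3·35 + 1·9 + -3·8 = 90
t_7 = 3·90 + 1·35 + -3·9 = 278

278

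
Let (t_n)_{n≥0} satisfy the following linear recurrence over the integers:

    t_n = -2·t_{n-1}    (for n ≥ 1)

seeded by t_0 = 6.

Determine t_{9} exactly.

t_1 = -2·6 = -12
t_2 = -2·-12 = 24
t_3 = -2·24 = -48
t_4 = -2·-48 = 96
t_5 = -2·96 = -192
t_6 = -2·-192 = 384
t_7 = -2·384 = -768
t_8 = -2·-768 = 1536
t_9 = -2·1536 = -3072

-3072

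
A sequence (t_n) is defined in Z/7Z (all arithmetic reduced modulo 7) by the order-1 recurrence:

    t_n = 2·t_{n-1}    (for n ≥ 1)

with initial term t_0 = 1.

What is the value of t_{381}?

1

t_1 = 2·1 = 2
t_2 = 2·2 = 4
t_3 = 2·4 = 1
(t_3) = (1) = (t_0), so the sequence has period 3.
381 ≡ 0 (mod 3), hence t_381 = t_0 = 1.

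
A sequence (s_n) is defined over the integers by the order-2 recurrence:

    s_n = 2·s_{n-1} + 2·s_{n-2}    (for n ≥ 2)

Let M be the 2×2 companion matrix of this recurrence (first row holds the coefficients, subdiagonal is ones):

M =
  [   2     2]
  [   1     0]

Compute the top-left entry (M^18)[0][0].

(M^18)[0][0] is the top entry after applying M 18 times to the unit state (1, 0). Equivalently it is h_{19} for the auxiliary sequence (h_n) obeying the same recurrence with h_1 = 1 and h_i = 0 for 0 ≤ i < 1:
h_2 = 2·1 + 2·0 = 2
h_3 = 2·2 + 2·1 = 6
h_4 = 2·6 + 2·2 = 16
h_5 = 2·16 + 2·6 = 44
h_6 = 2·44 + 2·16 = 120
h_7 = 2·120 + 2·44 = 328
h_8 = 2·328 + 2·120 = 896
h_9 = 2·896 + 2·328 = 2448
h_10 = 2·2448 + 2·896 = 6688
h_11 = 2·6688 + 2·2448 = 18272
h_12 = 2·18272 + 2·6688 = 49920
h_13 = 2·49920 + 2·18272 = 136384
h_14 = 2·136384 + 2·49920 = 372608
h_15 = 2·372608 + 2·136384 = 1017984
h_16 = 2·1017984 + 2·372608 = 2781184
h_17 = 2·2781184 + 2·1017984 = 7598336
h_18 = 2·7598336 + 2·2781184 = 20759040
h_19 = 2·20759040 + 2·7598336 = 56714752

56714752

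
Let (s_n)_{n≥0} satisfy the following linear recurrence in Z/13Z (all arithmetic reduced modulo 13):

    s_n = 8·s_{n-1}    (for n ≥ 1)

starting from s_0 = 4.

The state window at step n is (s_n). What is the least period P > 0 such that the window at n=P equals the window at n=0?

4

n=0: window = (4)
n=1: window = (6)
n=2: window = (9)
n=3: window = (7)
n=4: window = (4)
window at n=4 equals window at n=0 → period = 4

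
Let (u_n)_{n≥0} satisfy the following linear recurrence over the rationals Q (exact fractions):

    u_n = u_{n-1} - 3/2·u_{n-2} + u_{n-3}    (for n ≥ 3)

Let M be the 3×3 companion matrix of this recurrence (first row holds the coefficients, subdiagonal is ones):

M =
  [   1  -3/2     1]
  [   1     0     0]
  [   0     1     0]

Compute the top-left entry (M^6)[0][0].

-3/8

(M^6)[0][0] is the top entry after applying M 6 times to the unit state (1, 0, 0). Equivalently it is h_{8} for the auxiliary sequence (h_n) obeying the same recurrence with h_2 = 1 and h_i = 0 for 0 ≤ i < 2:
h_3 = 1·1 + -3/2·0 + 1·0 = 1
h_4 = 1·1 + -3/2·1 + 1·0 = -1/2
h_5 = 1·-1/2 + -3/2·1 + 1·1 = -1
h_6 = 1·-1 + -3/2·-1/2 + 1·1 = 3/4
h_7 = 1·3/4 + -3/2·-1 + 1·-1/2 = 7/4
h_8 = 1·7/4 + -3/2·3/4 + 1·-1 = -3/8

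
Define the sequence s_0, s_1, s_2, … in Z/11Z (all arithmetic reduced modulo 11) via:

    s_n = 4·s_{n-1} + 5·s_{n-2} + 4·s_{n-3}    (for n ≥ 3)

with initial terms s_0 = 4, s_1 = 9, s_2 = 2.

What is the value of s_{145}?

6

s_3 = 4·2 + 5·9 + 4·4 = 3
s_4 = 4·3 + 5·2 + 4·9 = 3
s_5 = 4·3 + 5·3 + 4·2 = 2
s_6 = 4·2 + 5·3 + 4·3 = 2
s_7 = 4·2 + 5·2 + 4·3 = 8
s_8 = 4·8 + 5·2 + 4·2 = 6
s_9 = 4·6 + 5·8 + 4·2 = 6
s_10 = 4·6 + 5·6 + 4·8 = 9
s_11 = 4·9 + 5·6 + 4·6 = 2
s_12 = 4·2 + 5·9 + 4·6 = 0
s_13 = 4·0 + 5·2 + 4·9 = 2
s_14 = 4·2 + 5·0 + 4·2 = 5
s_15 = 4·5 + 5·2 + 4·0 = 8
s_16 = 4·8 + 5·5 + 4·2 = 10
s_17 = 4·10 + 5·8 + 4·5 = 1
s_18 = 4·1 + 5·10 + 4·8 = 9
s_19 = 4·9 + 5·1 + 4·10 = 4
s_20 = 4·4 + 5·9 + 4·1 = 10
s_21 = 4·10 + 5·4 + 4·9 = 8
s_22 = 4·8 + 5·10 + 4·4 = 10
s_23 = 4·10 + 5·8 + 4·10 = 10
s_24 = 4·10 + 5·10 + 4·8 = 1
s_25 = 4·1 + 5·10 + 4·10 = 6
s_26 = 4·6 + 5·1 + 4·10 = 3
s_27 = 4·3 + 5·6 + 4·1 = 2
s_28 = 4·2 + 5·3 + 4·6 = 3
s_29 = 4·3 + 5·2 + 4·3 = 1
s_30 = 4·1 + 5·3 + 4·2 = 5
s_31 = 4·5 + 5·1 + 4·3 = 4
s_32 = 4·4 + 5·5 + 4·1 = 1
s_33 = 4·1 + 5·4 + 4·5 = 0
s_34 = 4·0 + 5·1 + 4·4 = 10
s_35 = 4·10 + 5·0 + 4·1 = 0
s_36 = 4·0 + 5·10 + 4·0 = 6
s_37 = 4·6 + 5·0 + 4·10 = 9
s_38 = 4·9 + 5·6 + 4·0 = 0
s_39 = 4·0 + 5·9 + 4·6 = 3
s_40 = 4·3 + 5·0 + 4·9 = 4
s_41 = 4·4 + 5·3 + 4·0 = 9
s_42 = 4·9 + 5·4 + 4·3 = 2
(s_40, s_41, s_42) = (4, 9, 2) = (s_0, s_1, s_2), so the sequence has period 40.
145 ≡ 25 (mod 40), hence s_145 = s_25 = 6.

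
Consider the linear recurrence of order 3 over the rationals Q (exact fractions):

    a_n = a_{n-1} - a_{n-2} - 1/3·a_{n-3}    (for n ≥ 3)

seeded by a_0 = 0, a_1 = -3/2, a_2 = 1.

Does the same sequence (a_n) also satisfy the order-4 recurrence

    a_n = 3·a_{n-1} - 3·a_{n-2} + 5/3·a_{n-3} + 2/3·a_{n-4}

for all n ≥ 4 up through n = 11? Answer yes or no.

yes

Terms a_0..a_11: 0, -3/2, 1, 5/2, 2, -5/6, -11/3, -7/2, 4/9, 31/6, 53/9, 31/54
n=4: candidate gives 2, actual a_4 = 2 ✓
n=5: candidate gives -5/6, actual a_5 = -5/6 ✓
n=6: candidate gives -11/3, actual a_6 = -11/3 ✓
n=7: candidate gives -7/2, actual a_7 = -7/2 ✓
n=8: candidate gives 4/9, actual a_8 = 4/9 ✓
n=9: candidate gives 31/6, actual a_9 = 31/6 ✓
n=10: candidate gives 53/9, actual a_10 = 53/9 ✓
n=11: candidate gives 31/54, actual a_11 = 31/54 ✓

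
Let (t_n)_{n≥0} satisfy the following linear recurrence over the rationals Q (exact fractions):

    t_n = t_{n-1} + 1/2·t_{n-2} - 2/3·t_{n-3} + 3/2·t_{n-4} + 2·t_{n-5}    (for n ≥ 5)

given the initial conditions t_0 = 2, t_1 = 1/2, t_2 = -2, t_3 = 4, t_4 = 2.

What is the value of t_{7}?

t_5 = 1·2 + 1/2·4 + -2/3·-2 + 3/2·1/2 + 2·2 = 121/12
t_6 = 1·121/12 + 1/2·2 + -2/3·4 + 3/2·-2 + 2·1/2 = 77/12
t_7 = 1·77/12 + 1/2·121/12 + -2/3·2 + 3/2·4 + 2·-2 = 97/8

97/8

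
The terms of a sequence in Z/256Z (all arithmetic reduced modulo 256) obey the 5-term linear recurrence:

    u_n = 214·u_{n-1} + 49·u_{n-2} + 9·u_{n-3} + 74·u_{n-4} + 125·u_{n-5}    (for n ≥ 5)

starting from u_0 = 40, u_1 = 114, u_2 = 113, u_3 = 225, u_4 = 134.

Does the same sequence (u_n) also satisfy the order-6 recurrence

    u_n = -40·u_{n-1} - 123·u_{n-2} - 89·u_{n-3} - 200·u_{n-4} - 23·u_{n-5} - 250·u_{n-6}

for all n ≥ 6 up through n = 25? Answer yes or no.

Terms u_0..u_25: 40, 114, 113, 225, 134, 138, 63, 1, 88, 74, 85, 93, 138, 130, 15, 169, 4, 46, 249, 69, 162, 162, 75, 237, 176, 14
n=6: candidate gives 63, actual u_6 = 63 ✓
n=7: candidate gives 1, actual u_7 = 1 ✓
n=8: candidate gives 88, actual u_8 = 88 ✓
n=9: candidate gives 74, actual u_9 = 74 ✓
n=10: candidate gives 85, actual u_10 = 85 ✓
n=11: candidate gives 93, actual u_11 = 93 ✓
n=12: candidate gives 138, actual u_12 = 138 ✓
n=13: candidate gives 130, actual u_13 = 130 ✓
n=14: candidate gives 15, actual u_14 = 15 ✓
n=15: candidate gives 169, actual u_15 = 169 ✓
n=16: candidate gives 4, actual u_16 = 4 ✓
n=17: candidate gives 46, actual u_17 = 46 ✓
n=18: candidate gives 249, actual u_18 = 249 ✓
n=19: candidate gives 69, actual u_19 = 69 ✓
n=20: candidate gives 162, actual u_20 = 162 ✓
n=21: candidate gives 162, actual u_21 = 162 ✓
n=22: candidate gives 75, actual u_22 = 75 ✓
n=23: candidate gives 237, actual u_23 = 237 ✓
n=24: candidate gives 176, actual u_24 = 176 ✓
n=25: candidate gives 14, actual u_25 = 14 ✓

yes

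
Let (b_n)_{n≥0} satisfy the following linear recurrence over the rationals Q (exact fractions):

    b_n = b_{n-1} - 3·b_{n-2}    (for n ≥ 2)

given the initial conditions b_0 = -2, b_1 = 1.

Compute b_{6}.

22

b_2 = 1·1 + -3·-2 = 7
b_3 = 1·7 + -3·1 = 4
b_4 = 1·4 + -3·7 = -17
b_5 = 1·-17 + -3·4 = -29
b_6 = 1·-29 + -3·-17 = 22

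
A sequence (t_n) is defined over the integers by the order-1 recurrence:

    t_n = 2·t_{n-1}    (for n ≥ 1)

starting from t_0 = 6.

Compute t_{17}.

786432

t_1 = 2·6 = 12
t_2 = 2·12 = 24
t_3 = 2·24 = 48
t_4 = 2·48 = 96
t_5 = 2·96 = 192
t_6 = 2·192 = 384
t_7 = 2·384 = 768
t_8 = 2·768 = 1536
t_9 = 2·1536 = 3072
t_10 = 2·3072 = 6144
t_11 = 2·6144 = 12288
t_12 = 2·12288 = 24576
t_13 = 2·24576 = 49152
t_14 = 2·49152 = 98304
t_15 = 2·98304 = 196608
t_16 = 2·196608 = 393216
t_17 = 2·393216 = 786432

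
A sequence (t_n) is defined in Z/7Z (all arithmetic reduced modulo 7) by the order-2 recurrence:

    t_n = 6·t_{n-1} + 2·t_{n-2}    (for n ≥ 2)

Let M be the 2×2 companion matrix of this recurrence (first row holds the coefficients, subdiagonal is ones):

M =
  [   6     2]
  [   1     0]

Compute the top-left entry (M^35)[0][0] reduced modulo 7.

(M^35)[0][0] is the top entry after applying M 35 times to the unit state (1, 0). Equivalently it is h_{36} for the auxiliary sequence (h_n) obeying the same recurrence with h_1 = 1 and h_i = 0 for 0 ≤ i < 1:
h_2 = 6·1 + 2·0 = 6
h_3 = 6·6 + 2·1 = 3
h_4 = 6·3 + 2·6 = 2
h_5 = 6·2 + 2·3 = 4
h_6 = 6·4 + 2·2 = 0
h_7 = 6·0 + 2·4 = 1
(h_6, h_7) = (0, 1) = (h_0, h_1), so the sequence has period 6.
36 ≡ 0 (mod 6), hence h_36 = h_0 = 0.

0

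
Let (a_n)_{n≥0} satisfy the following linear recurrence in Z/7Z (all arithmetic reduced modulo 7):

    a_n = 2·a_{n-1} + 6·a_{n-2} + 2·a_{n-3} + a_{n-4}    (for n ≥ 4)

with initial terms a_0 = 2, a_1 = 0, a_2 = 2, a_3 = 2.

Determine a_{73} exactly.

a_4 = 2·2 + 6·2 + 2·0 + 1·2 = 4
a_5 = 2·4 + 6·2 + 2·2 + 1·0 = 3
a_6 = 2·3 + 6·4 + 2·2 + 1·2 = 1
a_7 = 2·1 + 6·3 + 2·4 + 1·2 = 2
a_8 = 2·2 + 6·1 + 2·3 + 1·4 = 6
a_9 = 2·6 + 6·2 + 2·1 + 1·3 = 1
a_10 = 2·1 + 6·6 + 2·2 + 1·1 = 1
a_11 = 2·1 + 6·1 + 2·6 + 1·2 = 1
a_12 = 2·1 + 6·1 + 2·1 + 1·6 = 2
a_13 = 2·2 + 6·1 + 2·1 + 1·1 = 6
a_14 = 2·6 + 6·2 + 2·1 + 1·1 = 6
a_15 = 2·6 + 6·6 + 2·2 + 1·1 = 4
a_16 = 2·4 + 6·6 + 2·6 + 1·2 = 2
a_17 = 2·2 + 6·4 + 2·6 + 1·6 = 4
a_18 = 2·4 + 6·2 + 2·4 + 1·6 = 6
a_19 = 2·6 + 6·4 + 2·2 + 1·4 = 2
a_20 = 2·2 + 6·6 + 2·4 + 1·2 = 1
a_21 = 2·1 + 6·2 + 2·6 + 1·4 = 2
a_22 = 2·2 + 6·1 + 2·2 + 1·6 = 6
a_23 = 2·6 + 6·2 + 2·1 + 1·2 = 0
a_24 = 2·0 + 6·6 + 2·2 + 1·1 = 6
a_25 = 2·6 + 6·0 + 2·6 + 1·2 = 5
a_26 = 2·5 + 6·6 + 2·0 + 1·6 = 3
a_27 = 2·3 + 6·5 + 2·6 + 1·0 = 6
a_28 = 2·6 + 6·3 + 2·5 + 1·6 = 4
a_29 = 2·4 + 6·6 + 2·3 + 1·5 = 6
a_30 = 2·6 + 6·4 + 2·6 + 1·3 = 2
a_31 = 2·2 + 6·6 + 2·4 + 1·6 = 5
a_32 = 2·5 + 6·2 + 2·6 + 1·4 = 3
a_33 = 2·3 + 6·5 + 2·2 + 1·6 = 4
a_34 = 2·4 + 6·3 + 2·5 + 1·2 = 3
a_35 = 2·3 + 6·4 + 2·3 + 1·5 = 6
a_36 = 2·6 + 6·3 + 2·4 + 1·3 = 6
a_37 = 2·6 + 6·6 + 2·3 + 1·4 = 2
a_38 = 2·2 + 6·6 + 2·6 + 1·3 = 6
a_39 = 2·6 + 6·2 + 2·6 + 1·6 = 0
a_40 = 2·0 + 6·6 + 2·2 + 1·6 = 4
a_41 = 2·4 + 6·0 + 2·6 + 1·2 = 1
a_42 = 2·1 + 6·4 + 2·0 + 1·6 = 4
a_43 = 2·4 + 6·1 + 2·4 + 1·0 = 1
a_44 = 2·1 + 6·4 + 2·1 + 1·4 = 4
a_45 = 2·4 + 6·1 + 2·4 + 1·1 = 2
a_46 = 2·2 + 6·4 + 2·1 + 1·4 = 6
a_47 = 2·6 + 6·2 + 2·4 + 1·1 = 5
a_48 = 2·5 + 6·6 + 2·2 + 1·4 = 5
a_49 = 2·5 + 6·5 + 2·6 + 1·2 = 5
a_50 = 2·5 + 6·5 + 2·5 + 1·6 = 0
a_51 = 2·0 + 6·5 + 2·5 + 1·5 = 3
a_52 = 2·3 + 6·0 + 2·5 + 1·5 = 0
a_53 = 2·0 + 6·3 + 2·0 + 1·5 = 2
a_54 = 2·2 + 6·0 + 2·3 + 1·0 = 3
a_55 = 2·3 + 6·2 + 2·0 + 1·3 = 0
a_56 = 2·0 + 6·3 + 2·2 + 1·0 = 1
a_57 = 2·1 + 6·0 + 2·3 + 1·2 = 3
a_58 = 2·3 + 6·1 + 2·0 + 1·3 = 1
a_59 = 2·1 + 6·3 + 2·1 + 1·0 = 1
a_60 = 2·1 + 6·1 + 2·3 + 1·1 = 1
a_61 = 2·1 + 6·1 + 2·1 + 1·3 = 6
a_62 = 2·6 + 6·1 + 2·1 + 1·1 = 0
a_63 = 2·0 + 6·6 + 2·1 + 1·1 = 4
a_64 = 2·4 + 6·0 + 2·6 + 1·1 = 0
a_65 = 2·0 + 6·4 + 2·0 + 1·6 = 2
a_66 = 2·2 + 6·0 + 2·4 + 1·0 = 5
a_67 = 2·5 + 6·2 + 2·0 + 1·4 = 5
a_68 = 2·5 + 6·5 + 2·2 + 1·0 = 2
a_69 = 2·2 + 6·5 + 2·5 + 1·2 = 4
a_70 = 2·4 + 6·2 + 2·5 + 1·5 = 0
a_71 = 2·0 + 6·4 + 2·2 + 1·5 = 5
a_72 = 2·5 + 6·0 + 2·4 + 1·2 = 6
a_73 = 2·6 + 6·5 + 2·0 + 1·4 = 4

4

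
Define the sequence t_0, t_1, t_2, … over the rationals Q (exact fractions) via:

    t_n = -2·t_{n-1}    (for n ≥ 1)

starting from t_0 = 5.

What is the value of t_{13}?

t_1 = -2·5 = -10
t_2 = -2·-10 = 20
t_3 = -2·20 = -40
t_4 = -2·-40 = 80
t_5 = -2·80 = -160
t_6 = -2·-160 = 320
t_7 = -2·320 = -640
t_8 = -2·-640 = 1280
t_9 = -2·1280 = -2560
t_10 = -2·-2560 = 5120
t_11 = -2·5120 = -10240
t_12 = -2·-10240 = 20480
t_13 = -2·20480 = -40960

-40960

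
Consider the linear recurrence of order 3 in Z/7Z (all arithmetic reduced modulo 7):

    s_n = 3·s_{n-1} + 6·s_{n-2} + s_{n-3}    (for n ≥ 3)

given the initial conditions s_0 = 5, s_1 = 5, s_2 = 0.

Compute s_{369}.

s_3 = 3·0 + 6·5 + 1·5 = 0
s_4 = 3·0 + 6·0 + 1·5 = 5
s_5 = 3·5 + 6·0 + 1·0 = 1
s_6 = 3·1 + 6·5 + 1·0 = 5
s_7 = 3·5 + 6·1 + 1·5 = 5
s_8 = 3·5 + 6·5 + 1·1 = 4
s_9 = 3·4 + 6·5 + 1·5 = 5
s_10 = 3·5 + 6·4 + 1·5 = 2
s_11 = 3·2 + 6·5 + 1·4 = 5
s_12 = 3·5 + 6·2 + 1·5 = 4
s_13 = 3·4 + 6·5 + 1·2 = 2
s_14 = 3·2 + 6·4 + 1·5 = 0
s_15 = 3·0 + 6·2 + 1·4 = 2
s_16 = 3·2 + 6·0 + 1·2 = 1
s_17 = 3·1 + 6·2 + 1·0 = 1
s_18 = 3·1 + 6·1 + 1·2 = 4
s_19 = 3·4 + 6·1 + 1·1 = 5
s_20 = 3·5 + 6·4 + 1·1 = 5
s_21 = 3·5 + 6·5 + 1·4 = 0
(s_19, s_20, s_21) = (5, 5, 0) = (s_0, s_1, s_2), so the sequence has period 19.
369 ≡ 8 (mod 19), hence s_369 = s_8 = 4.

4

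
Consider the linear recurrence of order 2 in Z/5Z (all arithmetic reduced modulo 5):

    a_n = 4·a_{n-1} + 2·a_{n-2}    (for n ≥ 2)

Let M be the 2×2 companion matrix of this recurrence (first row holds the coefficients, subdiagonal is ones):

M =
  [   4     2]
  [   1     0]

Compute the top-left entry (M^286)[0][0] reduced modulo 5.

(M^286)[0][0] is the top entry after applying M 286 times to the unit state (1, 0). Equivalently it is h_{287} for the auxiliary sequence (h_n) obeying the same recurrence with h_1 = 1 and h_i = 0 for 0 ≤ i < 1:
h_2 = 4·1 + 2·0 = 4
h_3 = 4·4 + 2·1 = 3
h_4 = 4·3 + 2·4 = 0
h_5 = 4·0 + 2·3 = 1
(h_4, h_5) = (0, 1) = (h_0, h_1), so the sequence has period 4.
287 ≡ 3 (mod 4), hence h_287 = h_3 = 3.

3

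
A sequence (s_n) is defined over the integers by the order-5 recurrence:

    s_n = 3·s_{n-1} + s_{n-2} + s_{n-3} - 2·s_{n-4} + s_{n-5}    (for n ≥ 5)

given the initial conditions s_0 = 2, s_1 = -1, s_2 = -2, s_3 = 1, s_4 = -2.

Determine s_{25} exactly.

s_5 = 3·-2 + 1·1 + 1·-2 + -2·-1 + 1·2 = -3
s_6 = 3·-3 + 1·-2 + 1·1 + -2·-2 + 1·-1 = -7
s_7 = 3·-7 + 1·-3 + 1·-2 + -2·1 + 1·-2 = -30
s_8 = 3·-30 + 1·-7 + 1·-3 + -2·-2 + 1·1 = -95
s_9 = 3·-95 + 1·-30 + 1·-7 + -2·-3 + 1·-2 = -318
s_10 = 3·-318 + 1·-95 + 1·-30 + -2·-7 + 1·-3 = -1068
s_11 = 3·-1068 + 1·-318 + 1·-95 + -2·-30 + 1·-7 = -3564
s_12 = 3·-3564 + 1·-1068 + 1·-318 + -2·-95 + 1·-30 = -11918
s_13 = 3·-11918 + 1·-3564 + 1·-1068 + -2·-318 + 1·-95 = -39845
s_14 = 3·-39845 + 1·-11918 + 1·-3564 + -2·-1068 + 1·-318 = -133199
s_15 = 3·-133199 + 1·-39845 + 1·-11918 + -2·-3564 + 1·-1068 = -445300
s_16 = 3·-445300 + 1·-133199 + 1·-39845 + -2·-11918 + 1·-3564 = -1488672
s_17 = 3·-1488672 + 1·-445300 + 1·-133199 + -2·-39845 + 1·-11918 = -4976743
s_18 = 3·-4976743 + 1·-1488672 + 1·-445300 + -2·-133199 + 1·-39845 = -16637648
s_19 = 3·-16637648 + 1·-4976743 + 1·-1488672 + -2·-445300 + 1·-133199 = -55620958
s_20 = 3·-55620958 + 1·-16637648 + 1·-4976743 + -2·-1488672 + 1·-445300 = -185945221
s_21 = 3·-185945221 + 1·-55620958 + 1·-16637648 + -2·-4976743 + 1·-1488672 = -621629455
s_22 = 3·-621629455 + 1·-185945221 + 1·-55620958 + -2·-16637648 + 1·-4976743 = -2078155991
s_23 = 3·-2078155991 + 1·-621629455 + 1·-185945221 + -2·-55620958 + 1·-16637648 = -6947438381
s_24 = 3·-6947438381 + 1·-2078155991 + 1·-621629455 + -2·-185945221 + 1·-55620958 = -23225831105
s_25 = 3·-23225831105 + 1·-6947438381 + 1·-2078155991 + -2·-621629455 + 1·-185945221 = -77645773998

-77645773998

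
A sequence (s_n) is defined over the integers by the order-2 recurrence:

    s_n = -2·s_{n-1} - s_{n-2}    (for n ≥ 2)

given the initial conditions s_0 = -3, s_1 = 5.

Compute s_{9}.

s_2 = -2·5 + -1·-3 = -7
s_3 = -2·-7 + -1·5 = 9
s_4 = -2·9 + -1·-7 = -11
s_5 = -2·-11 + -1·9 = 13
s_6 = -2·13 + -1·-11 = -15
s_7 = -2·-15 + -1·13 = 17
s_8 = -2·17 + -1·-15 = -19
s_9 = -2·-19 + -1·17 = 21

21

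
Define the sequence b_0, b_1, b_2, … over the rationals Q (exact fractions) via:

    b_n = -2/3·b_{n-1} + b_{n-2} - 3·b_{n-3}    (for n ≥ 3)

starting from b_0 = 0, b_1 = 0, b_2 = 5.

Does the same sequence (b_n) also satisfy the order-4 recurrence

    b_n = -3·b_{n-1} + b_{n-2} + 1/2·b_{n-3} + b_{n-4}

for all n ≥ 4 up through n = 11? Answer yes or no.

no

Terms b_0..b_11: 0, 0, 5, -10/3, 65/9, -625/27, 2645/81, -16180/243, 106790/729, -573445/2187, 3418580/6561, -20648155/19683
n=4: candidate gives 15, actual b_4 = 65/9 ✗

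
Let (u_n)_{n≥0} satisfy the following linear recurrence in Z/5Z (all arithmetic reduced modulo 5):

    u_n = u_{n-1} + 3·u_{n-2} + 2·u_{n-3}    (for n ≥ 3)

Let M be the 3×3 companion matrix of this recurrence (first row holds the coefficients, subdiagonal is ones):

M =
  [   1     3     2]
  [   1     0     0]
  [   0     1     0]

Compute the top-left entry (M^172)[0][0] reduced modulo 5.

(M^172)[0][0] is the top entry after applying M 172 times to the unit state (1, 0, 0). Equivalently it is h_{174} for the auxiliary sequence (h_n) obeying the same recurrence with h_2 = 1 and h_i = 0 for 0 ≤ i < 2:
h_3 = 1·1 + 3·0 + 2·0 = 1
h_4 = 1·1 + 3·1 + 2·0 = 4
h_5 = 1·4 + 3·1 + 2·1 = 4
h_6 = 1·4 + 3·4 + 2·1 = 3
h_7 = 1·3 + 3·4 + 2·4 = 3
h_8 = 1·3 + 3·3 + 2·4 = 0
h_9 = 1·0 + 3·3 + 2·3 = 0
h_10 = 1·0 + 3·0 + 2·3 = 1
(h_8, h_9, h_10) = (0, 0, 1) = (h_0, h_1, h_2), so the sequence has period 8.
174 ≡ 6 (mod 8), hence h_174 = h_6 = 3.

3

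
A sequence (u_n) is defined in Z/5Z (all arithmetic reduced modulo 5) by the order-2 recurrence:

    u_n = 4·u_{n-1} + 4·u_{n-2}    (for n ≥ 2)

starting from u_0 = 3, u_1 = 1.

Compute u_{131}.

u_2 = 4·1 + 4·3 = 1
u_3 = 4·1 + 4·1 = 3
u_4 = 4·3 + 4·1 = 1
(u_3, u_4) = (3, 1) = (u_0, u_1), so the sequence has period 3.
131 ≡ 2 (mod 3), hence u_131 = u_2 = 1.

1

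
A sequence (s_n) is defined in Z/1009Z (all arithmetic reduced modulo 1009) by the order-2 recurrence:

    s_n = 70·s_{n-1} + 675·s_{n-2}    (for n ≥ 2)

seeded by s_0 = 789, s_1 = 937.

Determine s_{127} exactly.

476

s_2 = 70·937 + 675·789 = 837
s_3 = 70·837 + 675·937 = 909
s_4 = 70·909 + 675·837 = 1007
s_5 = 70·1007 + 675·909 = 972
s_6 = 70·972 + 675·1007 = 96
s_7 = 70·96 + 675·972 = 916
s_8 = 70·916 + 675·96 = 777
s_9 = 70·777 + 675·916 = 696
s_10 = 70·696 + 675·777 = 83
s_11 = 70·83 + 675·696 = 371
s_12 = 70·371 + 675·83 = 266
s_13 = 70·266 + 675·371 = 651
s_14 = 70·651 + 675·266 = 113
s_15 = 70·113 + 675·651 = 348
s_16 = 70·348 + 675·113 = 744
s_17 = 70·744 + 675·348 = 424
s_18 = 70·424 + 675·744 = 137
s_19 = 70·137 + 675·424 = 153
s_20 = 70·153 + 675·137 = 267
s_21 = 70·267 + 675·153 = 885
s_22 = 70·885 + 675·267 = 15
s_23 = 70·15 + 675·885 = 88
s_24 = 70·88 + 675·15 = 141
s_25 = 70·141 + 675·88 = 658
s_26 = 70·658 + 675·141 = 984
s_27 = 70·984 + 675·658 = 458
s_28 = 70·458 + 675·984 = 50
s_29 = 70·50 + 675·458 = 869
s_30 = 70·869 + 675·50 = 743
s_31 = 70·743 + 675·869 = 897
s_32 = 70·897 + 675·743 = 284
s_33 = 70·284 + 675·897 = 784
s_34 = 70·784 + 675·284 = 384
s_35 = 70·384 + 675·784 = 121
s_36 = 70·121 + 675·384 = 285
s_37 = 70·285 + 675·121 = 725
s_38 = 70·725 + 675·285 = 965
s_39 = 70·965 + 675·725 = 966
s_40 = 70·966 + 675·965 = 587
s_41 = 70·587 + 675·966 = 966
s_42 = 70·966 + 675·587 = 714
s_43 = 70·714 + 675·966 = 775
s_44 = 70·775 + 675·714 = 421
s_45 = 70·421 + 675·775 = 672
s_46 = 70·672 + 675·421 = 263
s_47 = 70·263 + 675·672 = 807
s_48 = 70·807 + 675·263 = 936
s_49 = 70·936 + 675·807 = 809
s_50 = 70·809 + 675·936 = 292
s_51 = 70·292 + 675·809 = 466
s_52 = 70·466 + 675·292 = 677
s_53 = 70·677 + 675·466 = 718
s_54 = 70·718 + 675·677 = 717
s_55 = 70·717 + 675·718 = 70
s_56 = 70·70 + 675·717 = 519
s_57 = 70·519 + 675·70 = 842
s_58 = 70·842 + 675·519 = 620
s_59 = 70·620 + 675·842 = 296
s_60 = 70·296 + 675·620 = 305
s_61 = 70·305 + 675·296 = 179
s_62 = 70·179 + 675·305 = 461
s_63 = 70·461 + 675·179 = 736
s_64 = 70·736 + 675·461 = 464
s_65 = 70·464 + 675·736 = 564
s_66 = 70·564 + 675·464 = 539
s_67 = 70·539 + 675·564 = 704
s_68 = 70·704 + 675·539 = 424
s_69 = 70·424 + 675·704 = 380
s_70 = 70·380 + 675·424 = 10
s_71 = 70·10 + 675·380 = 914
s_72 = 70·914 + 675·10 = 100
s_73 = 70·100 + 675·914 = 388
s_74 = 70·388 + 675·100 = 823
s_75 = 70·823 + 675·388 = 666
s_76 = 70·666 + 675·823 = 781
s_77 = 70·781 + 675·666 = 729
s_78 = 70·729 + 675·781 = 48
s_79 = 70·48 + 675·729 = 16
s_80 = 70·16 + 675·48 = 223
s_81 = 70·223 + 675·16 = 176
s_82 = 70·176 + 675·223 = 396
s_83 = 70·396 + 675·176 = 215
s_84 = 70·215 + 675·396 = 839
s_85 = 70·839 + 675·215 = 37
s_86 = 70·37 + 675·839 = 848
s_87 = 70·848 + 675·37 = 588
s_88 = 70·588 + 675·848 = 88
s_89 = 70·88 + 675·588 = 469
s_90 = 70·469 + 675·88 = 411
s_91 = 70·411 + 675·469 = 267
s_92 = 70·267 + 675·411 = 478
s_93 = 70·478 + 675·267 = 786
s_94 = 70·786 + 675·478 = 304
s_95 = 70·304 + 675·786 = 916
s_96 = 70·916 + 675·304 = 926
s_97 = 70·926 + 675·916 = 27
s_98 = 70·27 + 675·926 = 351
s_99 = 70·351 + 675·27 = 417
s_100 = 70·417 + 675·351 = 748
s_101 = 70·748 + 675·417 = 865
s_102 = 70·865 + 675·748 = 410
s_103 = 70·410 + 675·865 = 112
s_104 = 70·112 + 675·410 = 52
s_105 = 70·52 + 675·112 = 538
s_106 = 70·538 + 675·52 = 112
s_107 = 70·112 + 675·538 = 687
s_108 = 70·687 + 675·112 = 592
s_109 = 70·592 + 675·687 = 665
s_110 = 70·665 + 675·592 = 172
s_111 = 70·172 + 675·665 = 811
s_112 = 70·811 + 675·172 = 331
s_113 = 70·331 + 675·811 = 510
s_114 = 70·510 + 675·331 = 821
s_115 = 70·821 + 675·510 = 138
s_116 = 70·138 + 675·821 = 813
s_117 = 70·813 + 675·138 = 728
s_118 = 70·728 + 675·813 = 389
s_119 = 70·389 + 675·728 = 4
s_120 = 70·4 + 675·389 = 515
s_121 = 70·515 + 675·4 = 408
s_122 = 70·408 + 675·515 = 837
s_123 = 70·837 + 675·408 = 11
s_124 = 70·11 + 675·837 = 705
s_125 = 70·705 + 675·11 = 271
s_126 = 70·271 + 675·705 = 435
s_127 = 70·435 + 675·271 = 476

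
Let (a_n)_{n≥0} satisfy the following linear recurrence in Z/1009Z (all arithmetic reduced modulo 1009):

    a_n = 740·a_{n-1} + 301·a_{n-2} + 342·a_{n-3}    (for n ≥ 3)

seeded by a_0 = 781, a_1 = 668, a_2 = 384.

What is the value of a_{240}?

690

a_3 = 740·384 + 301·668 + 342·781 = 625
a_4 = 740·625 + 301·384 + 342·668 = 349
a_5 = 740·349 + 301·625 + 342·384 = 565
a_6 = 740·565 + 301·349 + 342·625 = 329
a_7 = 740·329 + 301·565 + 342·349 = 131
a_8 = 740·131 + 301·329 + 342·565 = 734
Continuing the recurrence:
  a_9 = 917;  a_10 = 901;  a_11 = 138;  a_12 = 815;  a_13 = 284;  a_14 = 189
  a_15 = 583;  a_16 = 217;  a_17 = 128;  a_18 = 219;  a_19 = 354;  a_20 = 343
  a_21 = 393;  a_22 = 541;  a_23 = 269;  a_24 = 888;  a_25 = 885;  a_26 = 141
  a_27 = 409;  a_28 = 1002;  a_29 = 675;  a_30 = 592;  a_31 = 164;  a_32 = 677
  a_33 = 94;  a_34 = 491;  a_35 = 615;  a_36 = 378;  a_37 = 114;  a_38 = 832
  a_39 = 322;  a_40 = 1002;  a_41 = 938;  a_42 = 991;  a_43 = 248;  a_44 = 452
  a_45 = 381;  a_46 = 326;  a_47 = 960;  a_48 = 458;  a_49 = 784;  a_50 = 5
  a_51 = 792;  a_52 = 81;  a_53 = 369;  a_54 = 238;  a_55 = 83;  a_56 = 952
  a_57 = 632;  a_58 = 643;  a_59 = 798;  a_60 = 288;  a_61 = 221;  a_62 = 482
  a_63 = 44;  a_64 = 974;  a_65 = 838;  a_66 = 62;  a_67 = 601;  a_68 = 311
  a_69 = 393;  a_70 = 717;  a_71 = 503;  a_72 = 1008;  a_73 = 349;  a_74 = 151
  a_75 = 521;  a_76 = 444;  a_77 = 235;  a_78 = 397;  a_79 = 764;  a_80 = 405
  a_81 = 507;  a_82 = 614;  a_83 = 835;  a_84 = 405;  a_85 = 237;  a_86 = 662
  a_87 = 490;  a_88 = 183;  a_89 = 778;  a_90 = 264;  a_91 = 741;  a_92 = 915
  a_93 = 600;  a_94 = 161;  a_95 = 207;  a_96 = 214;  a_97 = 272;  a_98 = 491
  a_99 = 783;  a_100 = 927;  a_101 = 874;  a_102 = 935;  a_103 = 668;  a_104 = 78
  a_105 = 401;  a_106 = 787;  a_107 = 250;  a_108 = 43;  a_109 = 876;  a_110 = 23
  a_111 = 774;  a_112 = 436;  a_113 = 458;  a_114 = 312;  a_115 = 233;  a_116 = 197
  a_117 = 746;  a_118 = 867;  a_119 = 175;  a_120 = 848;  a_121 = 1006;  a_122 = 88
  a_123 = 74;  a_124 = 511;  a_125 = 676;  a_126 = 302;  a_127 = 354;  a_128 = 852
  a_129 = 830;  a_130 = 882;  a_131 = 247;  a_132 = 597;  a_133 = 481;  a_134 = 585
  a_135 = 889;  a_136 = 546;  a_137 = 932;  a_138 = 741;  a_139 = 550;  a_140 = 325
  a_141 = 595;  a_142 = 754;  a_143 = 645;  a_144 = 653;  a_145 = 899;  a_146 = 755
  a_147 = 238;  a_148 = 497;  a_149 = 409;  a_150 = 901;  a_151 = 264;  a_152 = 30
  a_153 = 152;  a_154 = 917;  a_155 = 40;  a_156 = 415;  a_157 = 111;  a_158 = 773
  a_159 = 701;  a_160 = 337;  a_161 = 285;  a_162 = 156;  a_163 = 662;  a_164 = 654
  a_165 = 4;  a_166 = 420;  a_167 = 902;  a_168 = 176;  a_169 = 522;  a_170 = 71
  a_171 = 451;  a_172 = 883;  a_173 = 199;  a_174 = 227;  a_175 = 140;  a_176 = 852
  a_177 = 567;  a_178 = 459;  a_179 = 565;  a_180 = 486;  a_181 = 563;  a_182 = 395
  a_183 = 377;  a_184 = 156;  a_185 = 767;  a_186 = 846;  a_187 = 141;  a_188 = 765
  a_189 = 872;  a_190 = 532;  a_191 = 601;  a_192 = 41;  a_193 = 684;  a_194 = 590
  a_195 = 656;  a_196 = 966;  a_197 = 140;  a_198 = 201;  a_199 = 608;  a_200 = 324
  a_201 = 127;  a_202 = 885;  a_203 = 771;  a_204 = 511;  a_205 = 745;  a_206 = 153
  a_207 = 664;  a_208 = 138;  a_209 = 151;  a_210 = 982;  a_211 = 19;  a_212 = 62
  a_213 = 996;  a_214 = 405;  a_215 = 165;  a_216 = 426;  a_217 = 933;  a_218 = 273
  a_219 = 947;  a_220 = 211;  a_221 = 792;  a_222 = 789;  a_223 = 440;  a_224 = 519
  a_225 = 327;  a_226 = 792;  a_227 = 319;  a_228 = 57;  a_229 = 418;  a_230 = 696
  a_231 = 466;  a_232 = 73;  a_233 = 466;  a_234 = 496;  a_235 = 529;  a_236 = 891
  a_237 = 390;  a_238 = 130
a_239 = 740·130 + 301·390 + 342·891 = 695
a_240 = 740·695 + 301·130 + 342·390 = 690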